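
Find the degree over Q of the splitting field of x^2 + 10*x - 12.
[K:Q] = 2

The discriminant of x^2 + (10)*x + (-12) is b^2 - 4c = 100 - (-48) = 148. Since 148 is not a perfect square in Q, the polynomial is irreducible over Q. Its two roots generate a degree-2 extension, so [K:Q] = 2.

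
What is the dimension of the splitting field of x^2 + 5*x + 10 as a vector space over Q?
[K:Q] = 2

The discriminant of x^2 + (5)*x + (10) is b^2 - 4c = 25 - (40) = -15. Since -15 is not a perfect square in Q, the polynomial is irreducible over Q. Its two roots generate a degree-2 extension, so [K:Q] = 2.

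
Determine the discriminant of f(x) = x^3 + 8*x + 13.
Δ = -6611

For a depressed cubic x^3 + p x + q the discriminant is Δ = -4 p^3 - 27 q^2 = -4*(8)^3 - 27*(13)^2 = -2048 - 4563 = -6611.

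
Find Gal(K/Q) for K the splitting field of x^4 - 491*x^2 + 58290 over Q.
Gal(K/Q) = V_4 (Klein four-group, Z/2Z × Z/2Z)

f factors as (x^2 - 290)(x^2 - 201), so the splitting field is K = Q(sqrt(290), sqrt(201)). The elements 290, 201, 58290 are all non-squares in Q, so sqrt(290) and sqrt(201) generate independent quadratic extensions. Thus [K:Q] = 4 and Gal(K/Q) is generated by the two order-2 automorphisms sqrt(290) ↦ -sqrt(290) and sqrt(201) ↦ -sqrt(201), giving V_4.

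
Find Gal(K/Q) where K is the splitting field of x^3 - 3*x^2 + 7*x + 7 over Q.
Gal(K/Q) = S_3 (symmetric group of order 6)

Compute the discriminant of x^3 + (-3)*x^2 + (7)*x + (7): Δ = -4144. Since Δ is not a rational square, the Galois group is not contained in A_3; it must be the full S_3 (irreducibility of the cubic rules out anything smaller).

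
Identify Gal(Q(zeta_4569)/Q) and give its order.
|Gal(Q(zeta_4569)/Q)| = phi(4569) = 3044; group ≅ (Z/4569Z)^* ≅ Z/2Z × Z/1522Z

The n-th cyclotomic polynomial Φ_4569(x) is the minimal polynomial of zeta_4569 over Q and has degree phi(4569) = 3044. So Q(zeta_4569) is a degree-3044 Galois extension with Galois group (Z/4569Z)^*. By CRT, (Z/4569Z)^* ≅ (Z/3Z)^* × (Z/1523Z)^*. Each prime-power unit group is (Z/3Z)^* ≅ Z/2Z; (Z/1523Z)^* ≅ Z/1522Z. Hence Gal(Q(zeta_4569)/Q) ≅ Z/2Z × Z/1522Z.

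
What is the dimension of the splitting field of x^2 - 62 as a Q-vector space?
[K:Q] = 2

The polynomial x^2 - 62 is irreducible over Q since 62 is not a perfect square. Its splitting field is Q(sqrt(62)), which has degree 2 over Q.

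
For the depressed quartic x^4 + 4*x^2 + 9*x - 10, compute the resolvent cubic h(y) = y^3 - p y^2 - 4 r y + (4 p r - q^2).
h(y) = y^3 - 4*y^2 + 40*y - 241

Identify coefficients: p = 4, q = 9, r = -10.
Plug into h(y) = y^3 - p y^2 - 4 r y + (4 p r - q^2):
  h(y) = y^3 - (4) y^2 - 4*(-10) y + (4*(4)*(-10) - (9)^2)
       = y^3 + (-4) y^2 + (40) y + (-241).
Simplifying: h(y) = y^3 - 4*y^2 + 40*y - 241.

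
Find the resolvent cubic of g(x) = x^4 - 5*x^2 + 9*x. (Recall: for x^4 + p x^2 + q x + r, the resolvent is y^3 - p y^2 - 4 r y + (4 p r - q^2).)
h(y) = y^3 + 5*y^2 - 81

Identify coefficients: p = -5, q = 9, r = 0.
Plug into h(y) = y^3 - p y^2 - 4 r y + (4 p r - q^2):
  h(y) = y^3 - (-5) y^2 - 4*(0) y + (4*(-5)*(0) - (9)^2)
       = y^3 + (5) y^2 + (0) y + (-81).
Simplifying: h(y) = y^3 + 5*y^2 - 81.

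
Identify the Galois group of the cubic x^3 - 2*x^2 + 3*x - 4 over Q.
Gal(K/Q) = S_3 (symmetric group of order 6)

Compute the discriminant of x^3 + (-2)*x^2 + (3)*x + (-4): Δ = -200. Since Δ is not a rational square, the Galois group is not contained in A_3; it must be the full S_3 (irreducibility of the cubic rules out anything smaller).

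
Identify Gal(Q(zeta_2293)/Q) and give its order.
|Gal(Q(zeta_2293)/Q)| = phi(2293) = 2292; group ≅ (Z/2293Z)^* ≅ Z/2292Z

The n-th cyclotomic polynomial Φ_2293(x) is the minimal polynomial of zeta_2293 over Q and has degree phi(2293) = 2292. So Q(zeta_2293) is a degree-2292 Galois extension with Galois group (Z/2293Z)^*. (Z/2293Z)^* is cyclic since 2293 is an odd prime power (or 4). Hence Gal(Q(zeta_2293)/Q) ≅ Z/2292Z.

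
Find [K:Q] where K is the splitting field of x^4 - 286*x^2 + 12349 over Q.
[K:Q] = 4

f factors as (x^2 - 233)(x^2 - 53); the splitting field is K = Q(sqrt(233), sqrt(53)). Since 233, 53, and 12349 are all non-squares in Q, the three subfields Q(sqrt(233)), Q(sqrt(53)), Q(sqrt(12349)) are distinct degree-2 extensions, so [K:Q] = 4 (Klein four Galois group).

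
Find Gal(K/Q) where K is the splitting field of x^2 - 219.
Gal(K/Q) = Z/2Z (cyclic of order 2)

x^2 - 219 is irreducible over Q since 219 is not a rational square. The splitting field Q(sqrt(219)) has degree 2 over Q, and its unique nontrivial automorphism is sqrt(219) ↦ -sqrt(219). Hence Gal(Q(sqrt(219))/Q) = Z/2Z.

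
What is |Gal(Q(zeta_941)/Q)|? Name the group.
|Gal(Q(zeta_941)/Q)| = phi(941) = 940; group ≅ (Z/941Z)^* ≅ Z/940Z

The n-th cyclotomic polynomial Φ_941(x) is the minimal polynomial of zeta_941 over Q and has degree phi(941) = 940. So Q(zeta_941) is a degree-940 Galois extension with Galois group (Z/941Z)^*. (Z/941Z)^* is cyclic since 941 is an odd prime power (or 4). Hence Gal(Q(zeta_941)/Q) ≅ Z/940Z.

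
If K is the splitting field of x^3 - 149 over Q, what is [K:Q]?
[K:Q] = 6

x^3 - 149 has one real root r = 149^(1/3) and two complex roots r*zeta_3, r*zeta_3^2 where zeta_3 = e^(2*pi*i/3). The splitting field is Q(r, zeta_3). [Q(r):Q] = 3 and [Q(zeta_3):Q] = 2 with gcd = 1, so [Q(r, zeta_3):Q] = 3 * 2 = 6.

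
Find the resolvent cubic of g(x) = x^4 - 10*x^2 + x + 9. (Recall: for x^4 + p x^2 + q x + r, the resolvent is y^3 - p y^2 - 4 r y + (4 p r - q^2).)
h(y) = y^3 + 10*y^2 - 36*y - 361

Identify coefficients: p = -10, q = 1, r = 9.
Plug into h(y) = y^3 - p y^2 - 4 r y + (4 p r - q^2):
  h(y) = y^3 - (-10) y^2 - 4*(9) y + (4*(-10)*(9) - (1)^2)
       = y^3 + (10) y^2 + (-36) y + (-361).
Simplifying: h(y) = y^3 + 10*y^2 - 36*y - 361.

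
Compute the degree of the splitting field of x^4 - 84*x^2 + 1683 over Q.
[K:Q] = 4

f factors as (x^2 - 33)(x^2 - 51); the splitting field is K = Q(sqrt(33), sqrt(51)). Since 33, 51, and 1683 are all non-squares in Q, the three subfields Q(sqrt(33)), Q(sqrt(51)), Q(sqrt(1683)) are distinct degree-2 extensions, so [K:Q] = 4 (Klein four Galois group).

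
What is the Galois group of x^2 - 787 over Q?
Gal(K/Q) = Z/2Z (cyclic of order 2)

x^2 - 787 is irreducible over Q since 787 is not a rational square. The splitting field Q(sqrt(787)) has degree 2 over Q, and its unique nontrivial automorphism is sqrt(787) ↦ -sqrt(787). Hence Gal(Q(sqrt(787))/Q) = Z/2Z.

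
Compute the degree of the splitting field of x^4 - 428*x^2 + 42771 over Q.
[K:Q] = 4

f factors as (x^2 - 269)(x^2 - 159); the splitting field is K = Q(sqrt(269), sqrt(159)). Since 269, 159, and 42771 are all non-squares in Q, the three subfields Q(sqrt(269)), Q(sqrt(159)), Q(sqrt(42771)) are distinct degree-2 extensions, so [K:Q] = 4 (Klein four Galois group).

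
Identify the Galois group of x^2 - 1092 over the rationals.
Gal(K/Q) = Z/2Z (cyclic of order 2)

x^2 - 1092 is irreducible over Q since 1092 is not a rational square. The splitting field Q(sqrt(1092)) has degree 2 over Q, and its unique nontrivial automorphism is sqrt(1092) ↦ -sqrt(1092). Hence Gal(Q(sqrt(1092))/Q) = Z/2Z.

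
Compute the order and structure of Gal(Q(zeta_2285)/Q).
|Gal(Q(zeta_2285)/Q)| = phi(2285) = 1824; group ≅ (Z/2285Z)^* ≅ Z/4Z × Z/456Z

The n-th cyclotomic polynomial Φ_2285(x) is the minimal polynomial of zeta_2285 over Q and has degree phi(2285) = 1824. So Q(zeta_2285) is a degree-1824 Galois extension with Galois group (Z/2285Z)^*. By CRT, (Z/2285Z)^* ≅ (Z/5Z)^* × (Z/457Z)^*. Each prime-power unit group is (Z/5Z)^* ≅ Z/4Z; (Z/457Z)^* ≅ Z/456Z. Hence Gal(Q(zeta_2285)/Q) ≅ Z/4Z × Z/456Z.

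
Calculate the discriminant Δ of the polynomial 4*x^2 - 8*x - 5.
Δ = 144

For a quadratic a x^2 + b x + c the discriminant is Δ = b^2 - 4ac = (-8)^2 - 4*(4)*(-5) = 64 - (-80) = 144.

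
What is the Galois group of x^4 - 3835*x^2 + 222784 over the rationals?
Gal(K/Q) = Z/2Z (cyclic of order 2)

f factors as (x^2 - 3776)(x^2 - 59), so the splitting field is K = Q(sqrt(3776), sqrt(59)). The squarefree part of 3776 is 59 and the squarefree part of 59 is also 59, so sqrt(3776) and sqrt(59) are both rational multiples of sqrt(59). Hence Q(sqrt(3776)) = Q(sqrt(59)) = Q(sqrt(59)), and the splitting field collapses to a single degree-2 extension with Galois group Z/2Z.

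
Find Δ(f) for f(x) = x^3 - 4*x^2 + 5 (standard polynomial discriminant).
Δ = 605

For x^3 + a x^2 + b x + c the discriminant is Δ = 18 a b c - 4 a^3 c + a^2 b^2 - 4 b^3 - 27 c^2.
Plug a = -4, b = 0, c = 5:
  18*(-4)*(0)*(5) - 4*(-4)^3*(5) + (-4)^2*(0)^2 - 4*(0)^3 - 27*(5)^2
  = 0 + (1280) + 0 + (0) + (-675)
  = 605.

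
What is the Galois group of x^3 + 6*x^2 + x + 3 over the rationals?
Gal(K/Q) = S_3 (symmetric group of order 6)

Compute the discriminant of x^3 + (6)*x^2 + (1)*x + (3): Δ = -2479. Since Δ is not a rational square, the Galois group is not contained in A_3; it must be the full S_3 (irreducibility of the cubic rules out anything smaller).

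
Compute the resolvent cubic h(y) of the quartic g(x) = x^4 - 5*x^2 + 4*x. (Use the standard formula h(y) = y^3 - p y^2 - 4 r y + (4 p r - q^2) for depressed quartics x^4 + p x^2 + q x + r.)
h(y) = y^3 + 5*y^2 - 16

Identify coefficients: p = -5, q = 4, r = 0.
Plug into h(y) = y^3 - p y^2 - 4 r y + (4 p r - q^2):
  h(y) = y^3 - (-5) y^2 - 4*(0) y + (4*(-5)*(0) - (4)^2)
       = y^3 + (5) y^2 + (0) y + (-16).
Simplifying: h(y) = y^3 + 5*y^2 - 16.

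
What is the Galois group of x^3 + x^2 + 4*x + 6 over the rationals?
Gal(K/Q) = S_3 (symmetric group of order 6)

Compute the discriminant of x^3 + (1)*x^2 + (4)*x + (6): Δ = -804. Since Δ is not a rational square, the Galois group is not contained in A_3; it must be the full S_3 (irreducibility of the cubic rules out anything smaller).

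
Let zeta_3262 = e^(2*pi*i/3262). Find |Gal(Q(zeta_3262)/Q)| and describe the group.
|Gal(Q(zeta_3262)/Q)| = phi(3262) = 1392; group ≅ (Z/3262Z)^* ≅ Z/6Z × Z/232Z

The n-th cyclotomic polynomial Φ_3262(x) is the minimal polynomial of zeta_3262 over Q and has degree phi(3262) = 1392. So Q(zeta_3262) is a degree-1392 Galois extension with Galois group (Z/3262Z)^*. By CRT, (Z/3262Z)^* ≅ (Z/2Z)^* × (Z/7Z)^* × (Z/233Z)^*. Each prime-power unit group is (Z/2Z)^* ≅ trivial group (order 1); (Z/7Z)^* ≅ Z/6Z; (Z/233Z)^* ≅ Z/232Z. Hence Gal(Q(zeta_3262)/Q) ≅ Z/6Z × Z/232Z.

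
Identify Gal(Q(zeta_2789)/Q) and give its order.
|Gal(Q(zeta_2789)/Q)| = phi(2789) = 2788; group ≅ (Z/2789Z)^* ≅ Z/2788Z

The n-th cyclotomic polynomial Φ_2789(x) is the minimal polynomial of zeta_2789 over Q and has degree phi(2789) = 2788. So Q(zeta_2789) is a degree-2788 Galois extension with Galois group (Z/2789Z)^*. (Z/2789Z)^* is cyclic since 2789 is an odd prime power (or 4). Hence Gal(Q(zeta_2789)/Q) ≅ Z/2788Z.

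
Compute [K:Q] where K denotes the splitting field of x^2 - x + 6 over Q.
[K:Q] = 2

The discriminant of x^2 + (-1)*x + (6) is b^2 - 4c = 1 - (24) = -23. Since -23 is not a perfect square in Q, the polynomial is irreducible over Q. Its two roots generate a degree-2 extension, so [K:Q] = 2.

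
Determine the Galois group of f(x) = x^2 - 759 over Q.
Gal(K/Q) = Z/2Z (cyclic of order 2)

x^2 - 759 is irreducible over Q since 759 is not a rational square. The splitting field Q(sqrt(759)) has degree 2 over Q, and its unique nontrivial automorphism is sqrt(759) ↦ -sqrt(759). Hence Gal(Q(sqrt(759))/Q) = Z/2Z.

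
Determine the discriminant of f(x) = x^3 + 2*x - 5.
Δ = -707

For a depressed cubic x^3 + p x + q the discriminant is Δ = -4 p^3 - 27 q^2 = -4*(2)^3 - 27*(-5)^2 = -32 - 675 = -707.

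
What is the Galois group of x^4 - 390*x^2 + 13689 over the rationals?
Gal(K/Q) = Z/2Z (cyclic of order 2)

f factors as (x^2 - 39)(x^2 - 351), so the splitting field is K = Q(sqrt(39), sqrt(351)). The squarefree part of 39 is 39 and the squarefree part of 351 is also 39, so sqrt(39) and sqrt(351) are both rational multiples of sqrt(39). Hence Q(sqrt(39)) = Q(sqrt(351)) = Q(sqrt(39)), and the splitting field collapses to a single degree-2 extension with Galois group Z/2Z.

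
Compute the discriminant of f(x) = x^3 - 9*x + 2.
Δ = 2808

For a depressed cubic x^3 + p x + q the discriminant is Δ = -4 p^3 - 27 q^2 = -4*(-9)^3 - 27*(2)^2 = 2916 - 108 = 2808.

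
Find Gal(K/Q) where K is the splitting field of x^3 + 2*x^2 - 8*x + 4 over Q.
Gal(K/Q) = S_3 (symmetric group of order 6)

Compute the discriminant of x^3 + (2)*x^2 + (-8)*x + (4): Δ = 592. Since Δ is not a rational square, the Galois group is not contained in A_3; it must be the full S_3 (irreducibility of the cubic rules out anything smaller).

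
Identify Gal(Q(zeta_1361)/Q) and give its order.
|Gal(Q(zeta_1361)/Q)| = phi(1361) = 1360; group ≅ (Z/1361Z)^* ≅ Z/1360Z

The n-th cyclotomic polynomial Φ_1361(x) is the minimal polynomial of zeta_1361 over Q and has degree phi(1361) = 1360. So Q(zeta_1361) is a degree-1360 Galois extension with Galois group (Z/1361Z)^*. (Z/1361Z)^* is cyclic since 1361 is an odd prime power (or 4). Hence Gal(Q(zeta_1361)/Q) ≅ Z/1360Z.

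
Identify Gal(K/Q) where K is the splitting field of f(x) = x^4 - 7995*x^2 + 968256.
Gal(K/Q) = Z/2Z (cyclic of order 2)

f factors as (x^2 - 7872)(x^2 - 123), so the splitting field is K = Q(sqrt(7872), sqrt(123)). The squarefree part of 7872 is 123 and the squarefree part of 123 is also 123, so sqrt(7872) and sqrt(123) are both rational multiples of sqrt(123). Hence Q(sqrt(7872)) = Q(sqrt(123)) = Q(sqrt(123)), and the splitting field collapses to a single degree-2 extension with Galois group Z/2Z.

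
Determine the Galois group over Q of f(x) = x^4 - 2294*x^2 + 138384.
Gal(K/Q) = Z/2Z (cyclic of order 2)

f factors as (x^2 - 62)(x^2 - 2232), so the splitting field is K = Q(sqrt(62), sqrt(2232)). The squarefree part of 62 is 62 and the squarefree part of 2232 is also 62, so sqrt(62) and sqrt(2232) are both rational multiples of sqrt(62). Hence Q(sqrt(62)) = Q(sqrt(2232)) = Q(sqrt(62)), and the splitting field collapses to a single degree-2 extension with Galois group Z/2Z.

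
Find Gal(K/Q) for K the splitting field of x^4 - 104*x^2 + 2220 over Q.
Gal(K/Q) = V_4 (Klein four-group, Z/2Z × Z/2Z)

f factors as (x^2 - 30)(x^2 - 74), so the splitting field is K = Q(sqrt(30), sqrt(74)). The elements 30, 74, 2220 are all non-squares in Q, so sqrt(30) and sqrt(74) generate independent quadratic extensions. Thus [K:Q] = 4 and Gal(K/Q) is generated by the two order-2 automorphisms sqrt(30) ↦ -sqrt(30) and sqrt(74) ↦ -sqrt(74), giving V_4.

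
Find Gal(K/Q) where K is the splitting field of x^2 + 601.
Gal(K/Q) = Z/2Z (cyclic of order 2)

x^2 + 601 is irreducible over Q since -601 is not a rational square. The splitting field Q(sqrt(-601)) has degree 2 over Q, and its unique nontrivial automorphism is sqrt(-601) ↦ -sqrt(-601). Hence Gal(Q(sqrt(-601))/Q) = Z/2Z.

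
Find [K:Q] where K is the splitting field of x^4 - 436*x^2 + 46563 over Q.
[K:Q] = 4

f factors as (x^2 - 187)(x^2 - 249); the splitting field is K = Q(sqrt(187), sqrt(249)). Since 187, 249, and 46563 are all non-squares in Q, the three subfields Q(sqrt(187)), Q(sqrt(249)), Q(sqrt(46563)) are distinct degree-2 extensions, so [K:Q] = 4 (Klein four Galois group).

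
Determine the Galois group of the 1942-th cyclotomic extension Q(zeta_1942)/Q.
|Gal(Q(zeta_1942)/Q)| = phi(1942) = 970; group ≅ (Z/1942Z)^* ≅ Z/970Z

The n-th cyclotomic polynomial Φ_1942(x) is the minimal polynomial of zeta_1942 over Q and has degree phi(1942) = 970. So Q(zeta_1942) is a degree-970 Galois extension with Galois group (Z/1942Z)^*. By CRT, (Z/1942Z)^* ≅ (Z/2Z)^* × (Z/971Z)^*. Each prime-power unit group is (Z/2Z)^* ≅ trivial group (order 1); (Z/971Z)^* ≅ Z/970Z. Hence Gal(Q(zeta_1942)/Q) ≅ Z/970Z.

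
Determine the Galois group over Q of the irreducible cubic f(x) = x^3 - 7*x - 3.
Gal(K/Q) = S_3 (symmetric group of order 6)

Compute the discriminant of x^3 + (0)*x^2 + (-7)*x + (-3): Δ = 1129. Since Δ is not a rational square, the Galois group is not contained in A_3; it must be the full S_3 (irreducibility of the cubic rules out anything smaller).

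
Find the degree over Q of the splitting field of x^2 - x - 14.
[K:Q] = 2

The discriminant of x^2 + (-1)*x + (-14) is b^2 - 4c = 1 - (-56) = 57. Since 57 is not a perfect square in Q, the polynomial is irreducible over Q. Its two roots generate a degree-2 extension, so [K:Q] = 2.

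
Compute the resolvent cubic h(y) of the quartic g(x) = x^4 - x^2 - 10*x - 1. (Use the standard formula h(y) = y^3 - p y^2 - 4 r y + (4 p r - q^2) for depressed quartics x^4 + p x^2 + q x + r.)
h(y) = y^3 + y^2 + 4*y - 96

Identify coefficients: p = -1, q = -10, r = -1.
Plug into h(y) = y^3 - p y^2 - 4 r y + (4 p r - q^2):
  h(y) = y^3 - (-1) y^2 - 4*(-1) y + (4*(-1)*(-1) - (-10)^2)
       = y^3 + (1) y^2 + (4) y + (-96).
Simplifying: h(y) = y^3 + y^2 + 4*y - 96.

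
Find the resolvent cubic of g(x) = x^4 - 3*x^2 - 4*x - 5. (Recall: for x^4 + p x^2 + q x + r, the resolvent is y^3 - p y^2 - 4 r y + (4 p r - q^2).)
h(y) = y^3 + 3*y^2 + 20*y + 44

Identify coefficients: p = -3, q = -4, r = -5.
Plug into h(y) = y^3 - p y^2 - 4 r y + (4 p r - q^2):
  h(y) = y^3 - (-3) y^2 - 4*(-5) y + (4*(-3)*(-5) - (-4)^2)
       = y^3 + (3) y^2 + (20) y + (44).
Simplifying: h(y) = y^3 + 3*y^2 + 20*y + 44.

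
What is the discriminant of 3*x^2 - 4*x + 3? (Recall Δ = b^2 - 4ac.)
Δ = -20

For a quadratic a x^2 + b x + c the discriminant is Δ = b^2 - 4ac = (-4)^2 - 4*(3)*(3) = 16 - (36) = -20.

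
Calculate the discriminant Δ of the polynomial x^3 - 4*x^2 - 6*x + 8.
Δ = 5216

For x^3 + a x^2 + b x + c the discriminant is Δ = 18 a b c - 4 a^3 c + a^2 b^2 - 4 b^3 - 27 c^2.
Plug a = -4, b = -6, c = 8:
  18*(-4)*(-6)*(8) - 4*(-4)^3*(8) + (-4)^2*(-6)^2 - 4*(-6)^3 - 27*(8)^2
  = 3456 + (2048) + 576 + (864) + (-1728)
  = 5216.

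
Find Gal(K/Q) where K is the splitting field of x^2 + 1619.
Gal(K/Q) = Z/2Z (cyclic of order 2)

x^2 + 1619 is irreducible over Q since -1619 is not a rational square. The splitting field Q(sqrt(-1619)) has degree 2 over Q, and its unique nontrivial automorphism is sqrt(-1619) ↦ -sqrt(-1619). Hence Gal(Q(sqrt(-1619))/Q) = Z/2Z.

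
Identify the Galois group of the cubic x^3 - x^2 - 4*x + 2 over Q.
Gal(K/Q) = S_3 (symmetric group of order 6)

Compute the discriminant of x^3 + (-1)*x^2 + (-4)*x + (2): Δ = 316. Since Δ is not a rational square, the Galois group is not contained in A_3; it must be the full S_3 (irreducibility of the cubic rules out anything smaller).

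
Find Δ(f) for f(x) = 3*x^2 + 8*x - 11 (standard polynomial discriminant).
Δ = 196

For a quadratic a x^2 + b x + c the discriminant is Δ = b^2 - 4ac = (8)^2 - 4*(3)*(-11) = 64 - (-132) = 196.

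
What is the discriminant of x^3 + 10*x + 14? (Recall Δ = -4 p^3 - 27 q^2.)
Δ = -9292

For a depressed cubic x^3 + p x + q the discriminant is Δ = -4 p^3 - 27 q^2 = -4*(10)^3 - 27*(14)^2 = -4000 - 5292 = -9292.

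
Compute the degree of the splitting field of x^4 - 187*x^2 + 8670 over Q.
[K:Q] = 4

f factors as (x^2 - 102)(x^2 - 85); the splitting field is K = Q(sqrt(102), sqrt(85)). Since 102, 85, and 8670 are all non-squares in Q, the three subfields Q(sqrt(102)), Q(sqrt(85)), Q(sqrt(8670)) are distinct degree-2 extensions, so [K:Q] = 4 (Klein four Galois group).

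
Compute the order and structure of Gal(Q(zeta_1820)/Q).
|Gal(Q(zeta_1820)/Q)| = phi(1820) = 576; group ≅ (Z/1820Z)^* ≅ Z/2Z × Z/4Z × Z/6Z × Z/12Z

The n-th cyclotomic polynomial Φ_1820(x) is the minimal polynomial of zeta_1820 over Q and has degree phi(1820) = 576. So Q(zeta_1820) is a degree-576 Galois extension with Galois group (Z/1820Z)^*. By CRT, (Z/1820Z)^* ≅ (Z/4Z)^* × (Z/5Z)^* × (Z/7Z)^* × (Z/13Z)^*. Each prime-power unit group is (Z/4Z)^* ≅ Z/2Z; (Z/5Z)^* ≅ Z/4Z; (Z/7Z)^* ≅ Z/6Z; (Z/13Z)^* ≅ Z/12Z. Hence Gal(Q(zeta_1820)/Q) ≅ Z/2Z × Z/4Z × Z/6Z × Z/12Z.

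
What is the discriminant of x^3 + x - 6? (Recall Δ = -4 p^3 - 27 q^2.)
Δ = -976

For a depressed cubic x^3 + p x + q the discriminant is Δ = -4 p^3 - 27 q^2 = -4*(1)^3 - 27*(-6)^2 = -4 - 972 = -976.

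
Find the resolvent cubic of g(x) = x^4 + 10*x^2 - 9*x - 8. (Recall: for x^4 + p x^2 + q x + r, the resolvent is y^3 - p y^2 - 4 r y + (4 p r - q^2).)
h(y) = y^3 - 10*y^2 + 32*y - 401

Identify coefficients: p = 10, q = -9, r = -8.
Plug into h(y) = y^3 - p y^2 - 4 r y + (4 p r - q^2):
  h(y) = y^3 - (10) y^2 - 4*(-8) y + (4*(10)*(-8) - (-9)^2)
       = y^3 + (-10) y^2 + (32) y + (-401).
Simplifying: h(y) = y^3 - 10*y^2 + 32*y - 401.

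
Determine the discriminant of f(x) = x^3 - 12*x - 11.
Δ = 3645

For a depressed cubic x^3 + p x + q the discriminant is Δ = -4 p^3 - 27 q^2 = -4*(-12)^3 - 27*(-11)^2 = 6912 - 3267 = 3645.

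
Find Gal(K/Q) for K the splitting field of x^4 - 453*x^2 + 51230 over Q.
Gal(K/Q) = V_4 (Klein four-group, Z/2Z × Z/2Z)

f factors as (x^2 - 218)(x^2 - 235), so the splitting field is K = Q(sqrt(218), sqrt(235)). The elements 218, 235, 51230 are all non-squares in Q, so sqrt(218) and sqrt(235) generate independent quadratic extensions. Thus [K:Q] = 4 and Gal(K/Q) is generated by the two order-2 automorphisms sqrt(218) ↦ -sqrt(218) and sqrt(235) ↦ -sqrt(235), giving V_4.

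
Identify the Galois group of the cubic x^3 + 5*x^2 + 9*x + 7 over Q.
Gal(K/Q) = S_3 (symmetric group of order 6)

Compute the discriminant of x^3 + (5)*x^2 + (9)*x + (7): Δ = -44. Since Δ is not a rational square, the Galois group is not contained in A_3; it must be the full S_3 (irreducibility of the cubic rules out anything smaller).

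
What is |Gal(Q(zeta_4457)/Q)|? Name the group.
|Gal(Q(zeta_4457)/Q)| = phi(4457) = 4456; group ≅ (Z/4457Z)^* ≅ Z/4456Z

The n-th cyclotomic polynomial Φ_4457(x) is the minimal polynomial of zeta_4457 over Q and has degree phi(4457) = 4456. So Q(zeta_4457) is a degree-4456 Galois extension with Galois group (Z/4457Z)^*. (Z/4457Z)^* is cyclic since 4457 is an odd prime power (or 4). Hence Gal(Q(zeta_4457)/Q) ≅ Z/4456Z.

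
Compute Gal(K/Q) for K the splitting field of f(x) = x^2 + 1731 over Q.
Gal(K/Q) = Z/2Z (cyclic of order 2)

x^2 + 1731 is irreducible over Q since -1731 is not a rational square. The splitting field Q(sqrt(-1731)) has degree 2 over Q, and its unique nontrivial automorphism is sqrt(-1731) ↦ -sqrt(-1731). Hence Gal(Q(sqrt(-1731))/Q) = Z/2Z.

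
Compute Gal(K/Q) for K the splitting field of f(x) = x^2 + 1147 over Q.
Gal(K/Q) = Z/2Z (cyclic of order 2)

x^2 + 1147 is irreducible over Q since -1147 is not a rational square. The splitting field Q(sqrt(-1147)) has degree 2 over Q, and its unique nontrivial automorphism is sqrt(-1147) ↦ -sqrt(-1147). Hence Gal(Q(sqrt(-1147))/Q) = Z/2Z.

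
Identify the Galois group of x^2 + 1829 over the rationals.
Gal(K/Q) = Z/2Z (cyclic of order 2)

x^2 + 1829 is irreducible over Q since -1829 is not a rational square. The splitting field Q(sqrt(-1829)) has degree 2 over Q, and its unique nontrivial automorphism is sqrt(-1829) ↦ -sqrt(-1829). Hence Gal(Q(sqrt(-1829))/Q) = Z/2Z.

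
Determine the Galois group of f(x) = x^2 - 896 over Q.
Gal(K/Q) = Z/2Z (cyclic of order 2)

x^2 - 896 is irreducible over Q since 896 is not a rational square. The splitting field Q(sqrt(896)) has degree 2 over Q, and its unique nontrivial automorphism is sqrt(896) ↦ -sqrt(896). Hence Gal(Q(sqrt(896))/Q) = Z/2Z.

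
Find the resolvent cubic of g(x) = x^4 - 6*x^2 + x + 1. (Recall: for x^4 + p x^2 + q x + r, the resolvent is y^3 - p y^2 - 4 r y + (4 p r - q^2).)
h(y) = y^3 + 6*y^2 - 4*y - 25

Identify coefficients: p = -6, q = 1, r = 1.
Plug into h(y) = y^3 - p y^2 - 4 r y + (4 p r - q^2):
  h(y) = y^3 - (-6) y^2 - 4*(1) y + (4*(-6)*(1) - (1)^2)
       = y^3 + (6) y^2 + (-4) y + (-25).
Simplifying: h(y) = y^3 + 6*y^2 - 4*y - 25.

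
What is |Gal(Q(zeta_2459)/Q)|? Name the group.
|Gal(Q(zeta_2459)/Q)| = phi(2459) = 2458; group ≅ (Z/2459Z)^* ≅ Z/2458Z

The n-th cyclotomic polynomial Φ_2459(x) is the minimal polynomial of zeta_2459 over Q and has degree phi(2459) = 2458. So Q(zeta_2459) is a degree-2458 Galois extension with Galois group (Z/2459Z)^*. (Z/2459Z)^* is cyclic since 2459 is an odd prime power (or 4). Hence Gal(Q(zeta_2459)/Q) ≅ Z/2458Z.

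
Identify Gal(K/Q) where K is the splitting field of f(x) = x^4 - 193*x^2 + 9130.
Gal(K/Q) = V_4 (Klein four-group, Z/2Z × Z/2Z)

f factors as (x^2 - 110)(x^2 - 83), so the splitting field is K = Q(sqrt(110), sqrt(83)). The elements 110, 83, 9130 are all non-squares in Q, so sqrt(110) and sqrt(83) generate independent quadratic extensions. Thus [K:Q] = 4 and Gal(K/Q) is generated by the two order-2 automorphisms sqrt(110) ↦ -sqrt(110) and sqrt(83) ↦ -sqrt(83), giving V_4.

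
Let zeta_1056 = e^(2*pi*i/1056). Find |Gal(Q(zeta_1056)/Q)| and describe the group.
|Gal(Q(zeta_1056)/Q)| = phi(1056) = 320; group ≅ (Z/1056Z)^* ≅ Z/2Z × Z/2Z × Z/8Z × Z/10Z

The n-th cyclotomic polynomial Φ_1056(x) is the minimal polynomial of zeta_1056 over Q and has degree phi(1056) = 320. So Q(zeta_1056) is a degree-320 Galois extension with Galois group (Z/1056Z)^*. By CRT, (Z/1056Z)^* ≅ (Z/32Z)^* × (Z/3Z)^* × (Z/11Z)^*. Each prime-power unit group is (Z/32Z)^* ≅ Z/2Z × Z/8Z; (Z/3Z)^* ≅ Z/2Z; (Z/11Z)^* ≅ Z/10Z. Hence Gal(Q(zeta_1056)/Q) ≅ Z/2Z × Z/2Z × Z/8Z × Z/10Z.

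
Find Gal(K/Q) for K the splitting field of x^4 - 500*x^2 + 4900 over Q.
Gal(K/Q) = Z/2Z (cyclic of order 2)

f factors as (x^2 - 490)(x^2 - 10), so the splitting field is K = Q(sqrt(490), sqrt(10)). The squarefree part of 490 is 10 and the squarefree part of 10 is also 10, so sqrt(490) and sqrt(10) are both rational multiples of sqrt(10). Hence Q(sqrt(490)) = Q(sqrt(10)) = Q(sqrt(10)), and the splitting field collapses to a single degree-2 extension with Galois group Z/2Z.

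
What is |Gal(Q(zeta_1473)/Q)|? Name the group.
|Gal(Q(zeta_1473)/Q)| = phi(1473) = 980; group ≅ (Z/1473Z)^* ≅ Z/2Z × Z/490Z

The n-th cyclotomic polynomial Φ_1473(x) is the minimal polynomial of zeta_1473 over Q and has degree phi(1473) = 980. So Q(zeta_1473) is a degree-980 Galois extension with Galois group (Z/1473Z)^*. By CRT, (Z/1473Z)^* ≅ (Z/3Z)^* × (Z/491Z)^*. Each prime-power unit group is (Z/3Z)^* ≅ Z/2Z; (Z/491Z)^* ≅ Z/490Z. Hence Gal(Q(zeta_1473)/Q) ≅ Z/2Z × Z/490Z.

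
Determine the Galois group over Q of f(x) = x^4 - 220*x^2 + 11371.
Gal(K/Q) = V_4 (Klein four-group, Z/2Z × Z/2Z)

f factors as (x^2 - 83)(x^2 - 137), so the splitting field is K = Q(sqrt(83), sqrt(137)). The elements 83, 137, 11371 are all non-squares in Q, so sqrt(83) and sqrt(137) generate independent quadratic extensions. Thus [K:Q] = 4 and Gal(K/Q) is generated by the two order-2 automorphisms sqrt(83) ↦ -sqrt(83) and sqrt(137) ↦ -sqrt(137), giving V_4.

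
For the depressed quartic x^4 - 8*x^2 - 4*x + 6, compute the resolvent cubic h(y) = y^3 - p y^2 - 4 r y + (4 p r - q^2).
h(y) = y^3 + 8*y^2 - 24*y - 208

Identify coefficients: p = -8, q = -4, r = 6.
Plug into h(y) = y^3 - p y^2 - 4 r y + (4 p r - q^2):
  h(y) = y^3 - (-8) y^2 - 4*(6) y + (4*(-8)*(6) - (-4)^2)
       = y^3 + (8) y^2 + (-24) y + (-208).
Simplifying: h(y) = y^3 + 8*y^2 - 24*y - 208.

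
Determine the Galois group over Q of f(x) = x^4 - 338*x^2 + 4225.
Gal(K/Q) = Z/2Z (cyclic of order 2)

f factors as (x^2 - 13)(x^2 - 325), so the splitting field is K = Q(sqrt(13), sqrt(325)). The squarefree part of 13 is 13 and the squarefree part of 325 is also 13, so sqrt(13) and sqrt(325) are both rational multiples of sqrt(13). Hence Q(sqrt(13)) = Q(sqrt(325)) = Q(sqrt(13)), and the splitting field collapses to a single degree-2 extension with Galois group Z/2Z.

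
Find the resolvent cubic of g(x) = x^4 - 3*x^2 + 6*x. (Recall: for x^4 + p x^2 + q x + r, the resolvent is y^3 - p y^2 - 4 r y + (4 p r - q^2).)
h(y) = y^3 + 3*y^2 - 36

Identify coefficients: p = -3, q = 6, r = 0.
Plug into h(y) = y^3 - p y^2 - 4 r y + (4 p r - q^2):
  h(y) = y^3 - (-3) y^2 - 4*(0) y + (4*(-3)*(0) - (6)^2)
       = y^3 + (3) y^2 + (0) y + (-36).
Simplifying: h(y) = y^3 + 3*y^2 - 36.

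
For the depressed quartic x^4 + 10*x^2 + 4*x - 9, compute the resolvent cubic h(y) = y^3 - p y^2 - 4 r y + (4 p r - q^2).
h(y) = y^3 - 10*y^2 + 36*y - 376

Identify coefficients: p = 10, q = 4, r = -9.
Plug into h(y) = y^3 - p y^2 - 4 r y + (4 p r - q^2):
  h(y) = y^3 - (10) y^2 - 4*(-9) y + (4*(10)*(-9) - (4)^2)
       = y^3 + (-10) y^2 + (36) y + (-376).
Simplifying: h(y) = y^3 - 10*y^2 + 36*y - 376.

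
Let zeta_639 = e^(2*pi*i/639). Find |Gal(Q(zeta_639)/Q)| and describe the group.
|Gal(Q(zeta_639)/Q)| = phi(639) = 420; group ≅ (Z/639Z)^* ≅ Z/6Z × Z/70Z

The n-th cyclotomic polynomial Φ_639(x) is the minimal polynomial of zeta_639 over Q and has degree phi(639) = 420. So Q(zeta_639) is a degree-420 Galois extension with Galois group (Z/639Z)^*. By CRT, (Z/639Z)^* ≅ (Z/9Z)^* × (Z/71Z)^*. Each prime-power unit group is (Z/9Z)^* ≅ Z/6Z; (Z/71Z)^* ≅ Z/70Z. Hence Gal(Q(zeta_639)/Q) ≅ Z/6Z × Z/70Z.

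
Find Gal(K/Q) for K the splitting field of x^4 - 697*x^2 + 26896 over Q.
Gal(K/Q) = Z/2Z (cyclic of order 2)

f factors as (x^2 - 656)(x^2 - 41), so the splitting field is K = Q(sqrt(656), sqrt(41)). The squarefree part of 656 is 41 and the squarefree part of 41 is also 41, so sqrt(656) and sqrt(41) are both rational multiples of sqrt(41). Hence Q(sqrt(656)) = Q(sqrt(41)) = Q(sqrt(41)), and the splitting field collapses to a single degree-2 extension with Galois group Z/2Z.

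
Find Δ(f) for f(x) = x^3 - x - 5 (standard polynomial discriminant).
Δ = -671

For a depressed cubic x^3 + p x + q the discriminant is Δ = -4 p^3 - 27 q^2 = -4*(-1)^3 - 27*(-5)^2 = 4 - 675 = -671.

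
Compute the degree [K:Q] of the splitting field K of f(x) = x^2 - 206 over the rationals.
[K:Q] = 2

The polynomial x^2 - 206 is irreducible over Q since 206 is not a perfect square. Its splitting field is Q(sqrt(206)), which has degree 2 over Q.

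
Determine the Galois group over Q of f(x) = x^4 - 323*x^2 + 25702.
Gal(K/Q) = V_4 (Klein four-group, Z/2Z × Z/2Z)

f factors as (x^2 - 142)(x^2 - 181), so the splitting field is K = Q(sqrt(142), sqrt(181)). The elements 142, 181, 25702 are all non-squares in Q, so sqrt(142) and sqrt(181) generate independent quadratic extensions. Thus [K:Q] = 4 and Gal(K/Q) is generated by the two order-2 automorphisms sqrt(142) ↦ -sqrt(142) and sqrt(181) ↦ -sqrt(181), giving V_4.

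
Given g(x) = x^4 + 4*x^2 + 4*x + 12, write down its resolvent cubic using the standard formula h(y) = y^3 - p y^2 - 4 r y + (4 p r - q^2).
h(y) = y^3 - 4*y^2 - 48*y + 176

Identify coefficients: p = 4, q = 4, r = 12.
Plug into h(y) = y^3 - p y^2 - 4 r y + (4 p r - q^2):
  h(y) = y^3 - (4) y^2 - 4*(12) y + (4*(4)*(12) - (4)^2)
       = y^3 + (-4) y^2 + (-48) y + (176).
Simplifying: h(y) = y^3 - 4*y^2 - 48*y + 176.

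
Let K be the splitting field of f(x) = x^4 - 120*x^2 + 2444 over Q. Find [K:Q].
[K:Q] = 4

f factors as (x^2 - 26)(x^2 - 94); the splitting field is K = Q(sqrt(26), sqrt(94)). Since 26, 94, and 2444 are all non-squares in Q, the three subfields Q(sqrt(26)), Q(sqrt(94)), Q(sqrt(2444)) are distinct degree-2 extensions, so [K:Q] = 4 (Klein four Galois group).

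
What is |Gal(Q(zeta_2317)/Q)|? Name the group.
|Gal(Q(zeta_2317)/Q)| = phi(2317) = 1980; group ≅ (Z/2317Z)^* ≅ Z/6Z × Z/330Z

The n-th cyclotomic polynomial Φ_2317(x) is the minimal polynomial of zeta_2317 over Q and has degree phi(2317) = 1980. So Q(zeta_2317) is a degree-1980 Galois extension with Galois group (Z/2317Z)^*. By CRT, (Z/2317Z)^* ≅ (Z/7Z)^* × (Z/331Z)^*. Each prime-power unit group is (Z/7Z)^* ≅ Z/6Z; (Z/331Z)^* ≅ Z/330Z. Hence Gal(Q(zeta_2317)/Q) ≅ Z/6Z × Z/330Z.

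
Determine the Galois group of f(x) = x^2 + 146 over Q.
Gal(K/Q) = Z/2Z (cyclic of order 2)

x^2 + 146 is irreducible over Q since -146 is not a rational square. The splitting field Q(sqrt(-146)) has degree 2 over Q, and its unique nontrivial automorphism is sqrt(-146) ↦ -sqrt(-146). Hence Gal(Q(sqrt(-146))/Q) = Z/2Z.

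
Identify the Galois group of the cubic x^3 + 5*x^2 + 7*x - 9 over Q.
Gal(K/Q) = S_3 (symmetric group of order 6)

Compute the discriminant of x^3 + (5)*x^2 + (7)*x + (-9): Δ = -3504. Since Δ is not a rational square, the Galois group is not contained in A_3; it must be the full S_3 (irreducibility of the cubic rules out anything smaller).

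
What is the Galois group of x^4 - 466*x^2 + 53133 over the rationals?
Gal(K/Q) = V_4 (Klein four-group, Z/2Z × Z/2Z)

f factors as (x^2 - 267)(x^2 - 199), so the splitting field is K = Q(sqrt(267), sqrt(199)). The elements 267, 199, 53133 are all non-squares in Q, so sqrt(267) and sqrt(199) generate independent quadratic extensions. Thus [K:Q] = 4 and Gal(K/Q) is generated by the two order-2 automorphisms sqrt(267) ↦ -sqrt(267) and sqrt(199) ↦ -sqrt(199), giving V_4.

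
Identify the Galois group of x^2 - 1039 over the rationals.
Gal(K/Q) = Z/2Z (cyclic of order 2)

x^2 - 1039 is irreducible over Q since 1039 is not a rational square. The splitting field Q(sqrt(1039)) has degree 2 over Q, and its unique nontrivial automorphism is sqrt(1039) ↦ -sqrt(1039). Hence Gal(Q(sqrt(1039))/Q) = Z/2Z.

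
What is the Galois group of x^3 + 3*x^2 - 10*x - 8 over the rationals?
Gal(K/Q) = S_3 (symmetric group of order 6)

Compute the discriminant of x^3 + (3)*x^2 + (-10)*x + (-8): Δ = 8356. Since Δ is not a rational square, the Galois group is not contained in A_3; it must be the full S_3 (irreducibility of the cubic rules out anything smaller).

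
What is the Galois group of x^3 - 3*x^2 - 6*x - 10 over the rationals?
Gal(K/Q) = S_3 (symmetric group of order 6)

Compute the discriminant of x^3 + (-3)*x^2 + (-6)*x + (-10): Δ = -5832. Since Δ is not a rational square, the Galois group is not contained in A_3; it must be the full S_3 (irreducibility of the cubic rules out anything smaller).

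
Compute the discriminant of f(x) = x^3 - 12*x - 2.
Δ = 6804

For a depressed cubic x^3 + p x + q the discriminant is Δ = -4 p^3 - 27 q^2 = -4*(-12)^3 - 27*(-2)^2 = 6912 - 108 = 6804.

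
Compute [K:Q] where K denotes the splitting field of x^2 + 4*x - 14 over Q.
[K:Q] = 2

The discriminant of x^2 + (4)*x + (-14) is b^2 - 4c = 16 - (-56) = 72. Since 72 is not a perfect square in Q, the polynomial is irreducible over Q. Its two roots generate a degree-2 extension, so [K:Q] = 2.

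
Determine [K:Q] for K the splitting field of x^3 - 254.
[K:Q] = 6

x^3 - 254 has one real root r = 254^(1/3) and two complex roots r*zeta_3, r*zeta_3^2 where zeta_3 = e^(2*pi*i/3). The splitting field is Q(r, zeta_3). [Q(r):Q] = 3 and [Q(zeta_3):Q] = 2 with gcd = 1, so [Q(r, zeta_3):Q] = 3 * 2 = 6.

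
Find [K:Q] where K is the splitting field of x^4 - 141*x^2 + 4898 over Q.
[K:Q] = 4

f factors as (x^2 - 62)(x^2 - 79); the splitting field is K = Q(sqrt(62), sqrt(79)). Since 62, 79, and 4898 are all non-squares in Q, the three subfields Q(sqrt(62)), Q(sqrt(79)), Q(sqrt(4898)) are distinct degree-2 extensions, so [K:Q] = 4 (Klein four Galois group).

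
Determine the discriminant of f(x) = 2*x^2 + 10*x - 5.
Δ = 140

For a quadratic a x^2 + b x + c the discriminant is Δ = b^2 - 4ac = (10)^2 - 4*(2)*(-5) = 100 - (-40) = 140.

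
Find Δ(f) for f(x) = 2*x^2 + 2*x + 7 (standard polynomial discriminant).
Δ = -52

For a quadratic a x^2 + b x + c the discriminant is Δ = b^2 - 4ac = (2)^2 - 4*(2)*(7) = 4 - (56) = -52.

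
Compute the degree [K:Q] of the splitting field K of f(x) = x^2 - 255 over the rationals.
[K:Q] = 2

The polynomial x^2 - 255 is irreducible over Q since 255 is not a perfect square. Its splitting field is Q(sqrt(255)), which has degree 2 over Q.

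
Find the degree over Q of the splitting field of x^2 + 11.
[K:Q] = 2

The discriminant of x^2 + (0)*x + (11) is b^2 - 4c = 0 - (44) = -44. Since -44 is not a perfect square in Q, the polynomial is irreducible over Q. Its two roots generate a degree-2 extension, so [K:Q] = 2.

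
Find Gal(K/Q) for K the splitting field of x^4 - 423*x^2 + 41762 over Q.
Gal(K/Q) = V_4 (Klein four-group, Z/2Z × Z/2Z)

f factors as (x^2 - 157)(x^2 - 266), so the splitting field is K = Q(sqrt(157), sqrt(266)). The elements 157, 266, 41762 are all non-squares in Q, so sqrt(157) and sqrt(266) generate independent quadratic extensions. Thus [K:Q] = 4 and Gal(K/Q) is generated by the two order-2 automorphisms sqrt(157) ↦ -sqrt(157) and sqrt(266) ↦ -sqrt(266), giving V_4.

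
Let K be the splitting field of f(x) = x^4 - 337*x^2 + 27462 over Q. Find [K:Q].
[K:Q] = 4

f factors as (x^2 - 138)(x^2 - 199); the splitting field is K = Q(sqrt(138), sqrt(199)). Since 138, 199, and 27462 are all non-squares in Q, the three subfields Q(sqrt(138)), Q(sqrt(199)), Q(sqrt(27462)) are distinct degree-2 extensions, so [K:Q] = 4 (Klein four Galois group).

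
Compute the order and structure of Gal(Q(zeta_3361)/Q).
|Gal(Q(zeta_3361)/Q)| = phi(3361) = 3360; group ≅ (Z/3361Z)^* ≅ Z/3360Z

The n-th cyclotomic polynomial Φ_3361(x) is the minimal polynomial of zeta_3361 over Q and has degree phi(3361) = 3360. So Q(zeta_3361) is a degree-3360 Galois extension with Galois group (Z/3361Z)^*. (Z/3361Z)^* is cyclic since 3361 is an odd prime power (or 4). Hence Gal(Q(zeta_3361)/Q) ≅ Z/3360Z.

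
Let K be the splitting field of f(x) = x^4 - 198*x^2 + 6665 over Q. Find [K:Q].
[K:Q] = 4

f factors as (x^2 - 43)(x^2 - 155); the splitting field is K = Q(sqrt(43), sqrt(155)). Since 43, 155, and 6665 are all non-squares in Q, the three subfields Q(sqrt(43)), Q(sqrt(155)), Q(sqrt(6665)) are distinct degree-2 extensions, so [K:Q] = 4 (Klein four Galois group).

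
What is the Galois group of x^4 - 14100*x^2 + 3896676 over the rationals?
Gal(K/Q) = Z/2Z (cyclic of order 2)

f factors as (x^2 - 13818)(x^2 - 282), so the splitting field is K = Q(sqrt(13818), sqrt(282)). The squarefree part of 13818 is 282 and the squarefree part of 282 is also 282, so sqrt(13818) and sqrt(282) are both rational multiples of sqrt(282). Hence Q(sqrt(13818)) = Q(sqrt(282)) = Q(sqrt(282)), and the splitting field collapses to a single degree-2 extension with Galois group Z/2Z.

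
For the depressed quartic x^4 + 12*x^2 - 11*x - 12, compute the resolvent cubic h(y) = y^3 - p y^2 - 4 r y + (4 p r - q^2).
h(y) = y^3 - 12*y^2 + 48*y - 697

Identify coefficients: p = 12, q = -11, r = -12.
Plug into h(y) = y^3 - p y^2 - 4 r y + (4 p r - q^2):
  h(y) = y^3 - (12) y^2 - 4*(-12) y + (4*(12)*(-12) - (-11)^2)
       = y^3 + (-12) y^2 + (48) y + (-697).
Simplifying: h(y) = y^3 - 12*y^2 + 48*y - 697.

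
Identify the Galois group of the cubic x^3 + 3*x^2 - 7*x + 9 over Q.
Gal(K/Q) = S_3 (symmetric group of order 6)

Compute the discriminant of x^3 + (3)*x^2 + (-7)*x + (9): Δ = -4748. Since Δ is not a rational square, the Galois group is not contained in A_3; it must be the full S_3 (irreducibility of the cubic rules out anything smaller).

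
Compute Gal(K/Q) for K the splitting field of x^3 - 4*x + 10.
Gal(K/Q) = S_3 (symmetric group of order 6)

Compute the discriminant of x^3 + (0)*x^2 + (-4)*x + (10): Δ = -2444. Since Δ is not a rational square, the Galois group is not contained in A_3; it must be the full S_3 (irreducibility of the cubic rules out anything smaller).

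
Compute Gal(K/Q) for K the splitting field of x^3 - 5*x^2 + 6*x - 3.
Gal(K/Q) = S_3 (symmetric group of order 6)

Compute the discriminant of x^3 + (-5)*x^2 + (6)*x + (-3): Δ = -87. Since Δ is not a rational square, the Galois group is not contained in A_3; it must be the full S_3 (irreducibility of the cubic rules out anything smaller).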